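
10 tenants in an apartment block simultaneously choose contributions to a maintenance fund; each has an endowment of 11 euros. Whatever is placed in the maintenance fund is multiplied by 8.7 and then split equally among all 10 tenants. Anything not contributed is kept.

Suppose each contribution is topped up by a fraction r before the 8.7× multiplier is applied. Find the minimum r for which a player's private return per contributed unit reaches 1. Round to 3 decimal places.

0.149

With matching at rate r, one contributed unit becomes (1 + r) in the maintenance fund and returns 8.7 × (1 + r) / 10 to the contributor.
Setting this equal to 1: 1 + r = 10/8.7 = 1.1494.
So the minimum matching rate is r = 1.1494 − 1 = 0.149.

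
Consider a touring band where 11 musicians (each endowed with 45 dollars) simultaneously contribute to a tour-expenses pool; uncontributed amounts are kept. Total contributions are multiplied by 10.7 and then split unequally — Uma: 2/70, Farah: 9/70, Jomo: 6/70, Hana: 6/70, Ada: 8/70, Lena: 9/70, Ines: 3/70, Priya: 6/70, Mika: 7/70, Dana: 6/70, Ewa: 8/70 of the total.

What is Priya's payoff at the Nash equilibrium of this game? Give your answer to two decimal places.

251.36 dollars

A player with share s gets back 10.7·s per unit contributed, so full contribution is dominant for anyone with s > 1/10.7 = 0.0935 and zero contribution is dominant for anyone below.
Farah, Ada, Lena, Mika and Ewa are above the threshold, contributing 45 each; the remaining 6 contribute 0. Total contributed: 225.
Priya keeps 45 and receives 10.7 × 225 × 6/70 = 206.36 from the tour-expenses pool, for a payoff of 251.36.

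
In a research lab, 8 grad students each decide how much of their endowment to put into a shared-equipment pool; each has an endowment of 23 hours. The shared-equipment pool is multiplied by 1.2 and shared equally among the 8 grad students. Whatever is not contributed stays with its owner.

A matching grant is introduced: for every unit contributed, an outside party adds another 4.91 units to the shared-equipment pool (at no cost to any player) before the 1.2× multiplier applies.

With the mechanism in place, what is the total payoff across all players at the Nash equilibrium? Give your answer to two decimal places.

With the mechanism, a contributed unit returns 1.2 × 5.91 / 8 = 0.8865 per unit of net cost — still below 1 — so contributing 0 remains dominant for every player.
At the Nash equilibrium no one contributes; group total payoff = 8 × 23 = 184.

184.00 hours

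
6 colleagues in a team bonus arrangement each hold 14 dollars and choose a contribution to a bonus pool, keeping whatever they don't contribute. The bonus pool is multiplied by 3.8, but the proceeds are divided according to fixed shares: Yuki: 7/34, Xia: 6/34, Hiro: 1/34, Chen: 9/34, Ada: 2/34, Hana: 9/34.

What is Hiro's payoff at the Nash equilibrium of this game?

For player j, contributing a unit is worthwhile iff 3.8 × (j's share) ≥ 1, i.e. iff j's share is at least 0.2632.
Chen and Hana clear that bar, contributing 14 each; the remaining 4 contribute 0. Total contributed: 28.
Hiro keeps 14 and receives 3.8 × 28 × 1/34 = 3.13 from the bonus pool, for a payoff of 17.13.

17.13 dollars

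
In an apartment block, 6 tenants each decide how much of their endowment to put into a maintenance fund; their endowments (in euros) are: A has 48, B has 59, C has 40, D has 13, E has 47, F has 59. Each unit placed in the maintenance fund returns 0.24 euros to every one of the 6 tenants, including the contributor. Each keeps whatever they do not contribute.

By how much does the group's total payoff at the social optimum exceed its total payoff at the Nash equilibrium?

117.04 euros

The private return per contributed unit is 0.24 < 1 for everyone, so the Nash equilibrium is zero contribution and the group total is Σ E_j = 48 + 59 + 40 + 13 + 47 + 59 = 266.
Each contributed unit returns 1.440 to the group, so the social optimum is full contribution by everyone: group total = 1.440 × 266 = 383.04.
Efficiency loss = (1.440 − 1) × 266 = 117.04.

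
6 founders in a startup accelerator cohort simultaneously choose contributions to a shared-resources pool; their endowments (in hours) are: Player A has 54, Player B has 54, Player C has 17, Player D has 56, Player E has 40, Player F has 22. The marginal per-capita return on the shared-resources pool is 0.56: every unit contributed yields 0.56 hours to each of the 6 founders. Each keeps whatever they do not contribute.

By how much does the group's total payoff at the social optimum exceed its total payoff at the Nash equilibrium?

The private return per contributed unit is 0.56 < 1 for everyone, so the Nash equilibrium is zero contribution and the group total is Σ E_j = 54 + 54 + 17 + 56 + 40 + 22 = 243.
Each contributed unit returns 3.360 to the group, so the social optimum is full contribution by everyone: group total = 3.360 × 243 = 816.48.
Efficiency loss = (3.360 − 1) × 243 = 573.48.

573.48 hours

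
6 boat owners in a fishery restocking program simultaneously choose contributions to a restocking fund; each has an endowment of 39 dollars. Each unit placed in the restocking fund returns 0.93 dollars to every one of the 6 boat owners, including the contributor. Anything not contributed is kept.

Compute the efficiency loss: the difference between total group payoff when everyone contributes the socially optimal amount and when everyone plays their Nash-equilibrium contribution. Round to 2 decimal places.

The private return per contributed unit is 0.93 < 1, so contributing 0 is dominant for every player. At the Nash equilibrium everyone keeps their 39, and the group total is 6 × 39 = 234.
Each contributed unit returns 5.580 to the group as a whole (0.93 to each of 6 players), which exceeds 1, so the social optimum is full contribution: group total = 5.580 × 234 = 1305.72.
Efficiency loss = 1305.72 − 234 = 1071.72.

1071.72 dollars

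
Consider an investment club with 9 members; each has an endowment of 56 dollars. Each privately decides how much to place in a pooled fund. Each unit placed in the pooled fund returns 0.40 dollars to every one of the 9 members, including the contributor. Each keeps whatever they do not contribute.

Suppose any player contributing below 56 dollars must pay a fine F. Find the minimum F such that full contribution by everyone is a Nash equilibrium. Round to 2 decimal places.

33.60 dollars

Given the others contribute fully, the best deviation is to contribute 0 (any partial contribution still incurs the fine and gives up units whose private return 0.40 is below 1).
Deviating from 56 to 0 saves 56 dollars but forfeits the deviator's share of the drop in the pooled fund: 0.40 × 56 = 22.40.
So the deviation gain is 56 − 22.40 = 33.60, and the fine must be at least 33.60 dollars to wipe it out.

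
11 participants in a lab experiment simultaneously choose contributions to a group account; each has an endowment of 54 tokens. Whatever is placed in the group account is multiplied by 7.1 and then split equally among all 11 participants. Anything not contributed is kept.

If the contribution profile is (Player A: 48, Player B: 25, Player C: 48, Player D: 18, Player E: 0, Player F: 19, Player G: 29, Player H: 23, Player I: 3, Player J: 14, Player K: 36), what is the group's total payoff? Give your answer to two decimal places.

Total contributed: 48 + 25 + 48 + 18 + 0 + 19 + 29 + 23 + 3 + 14 + 36 = 263; total kept: 11 × 54 − 263 = 331.
The group account pays out 7.1 × 263 = 1867.30 in aggregate.
Group total = 331 + 1867.30 = 2198.30.

2198.30 tokens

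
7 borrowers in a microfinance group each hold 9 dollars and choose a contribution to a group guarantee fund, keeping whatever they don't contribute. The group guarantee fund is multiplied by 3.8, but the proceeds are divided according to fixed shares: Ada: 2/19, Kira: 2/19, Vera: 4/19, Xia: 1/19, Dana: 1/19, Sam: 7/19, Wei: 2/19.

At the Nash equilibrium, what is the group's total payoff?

88.20 dollars

Each unit j contributes comes back to j as 3.8 × (j's share), so j prefers to contribute only if that share exceeds 1/3.8 = 0.2632; otherwise keeping the unit dominates.
Sam alone (share 7/19) is above the threshold, contributing 9; the remaining 6 contribute 0. Total contributed: 9.
The group guarantee fund pays out 3.8 × 9 = 34.20 in total (split across the unequal shares, but the aggregate is all that matters for the group sum).
The 6 free-riders keep 9 each, adding 54. Group total = 54 + 34.20 = 88.20.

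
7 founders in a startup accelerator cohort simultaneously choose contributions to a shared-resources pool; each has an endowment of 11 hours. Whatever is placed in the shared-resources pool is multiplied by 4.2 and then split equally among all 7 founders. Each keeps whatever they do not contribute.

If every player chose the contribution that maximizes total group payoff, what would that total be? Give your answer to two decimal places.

Each contributed unit returns 4.200 to the group as a whole (0.6000 to each of 7 players), which exceeds 1, so the social optimum is full contribution: group total = 4.200 × 77 = 323.40.

323.40 hours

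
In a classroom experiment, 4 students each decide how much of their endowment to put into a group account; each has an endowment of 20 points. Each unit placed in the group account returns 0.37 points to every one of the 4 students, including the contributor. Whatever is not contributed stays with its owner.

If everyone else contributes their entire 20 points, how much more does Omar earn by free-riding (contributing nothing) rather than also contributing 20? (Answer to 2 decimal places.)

Switching from a contribution of 20 to 0 lets Omar keep an extra 20 points, but lowers the group account by 20, which costs Omar their own share of that drop: 0.37 × 20 = 7.40.
Net gain = 20 − 7.40 = 12.60. The private return per contributed unit (0.37) is below 1, so free-riding is indeed the best response regardless of what the others do.

12.60 points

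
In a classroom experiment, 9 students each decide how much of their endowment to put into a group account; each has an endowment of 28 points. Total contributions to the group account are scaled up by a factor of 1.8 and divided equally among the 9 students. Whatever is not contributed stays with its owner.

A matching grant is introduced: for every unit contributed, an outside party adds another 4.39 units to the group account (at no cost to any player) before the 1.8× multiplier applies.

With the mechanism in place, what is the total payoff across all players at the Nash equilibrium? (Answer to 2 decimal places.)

2444.90 points

The effective private return per unit is now 1.8 × 5.39 / 9 = 1.0780 > 1, so every player's dominant strategy flips to full contribution.
So the Nash equilibrium is full contribution by all 9; the group earns 1.8 × 5.39 × 252 = 2444.90.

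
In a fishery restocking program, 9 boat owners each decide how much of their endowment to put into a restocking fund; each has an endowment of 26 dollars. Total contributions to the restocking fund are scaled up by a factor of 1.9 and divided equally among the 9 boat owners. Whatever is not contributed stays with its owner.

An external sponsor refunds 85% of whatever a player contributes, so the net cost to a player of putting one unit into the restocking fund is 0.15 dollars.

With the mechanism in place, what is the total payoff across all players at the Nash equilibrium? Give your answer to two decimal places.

643.50 dollars

With the mechanism, a contributed unit returns (1.9/9) / 0.15 = 1.4074 per unit of net cost to the contributor — now above 1 — so contributing fully is weakly dominant for every player.
So the Nash equilibrium is full contribution by all 9; the group earns 9 × (26 × 0.85 + 1.9 × 26) = 643.50.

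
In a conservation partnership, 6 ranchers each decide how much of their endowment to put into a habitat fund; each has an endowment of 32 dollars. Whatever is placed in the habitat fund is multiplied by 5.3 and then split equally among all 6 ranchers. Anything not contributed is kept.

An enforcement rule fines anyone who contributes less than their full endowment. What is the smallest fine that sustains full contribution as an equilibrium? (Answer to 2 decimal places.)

Given the others contribute fully, the best deviation is to contribute 0 (any partial contribution still incurs the fine and gives up units whose private return 0.8833 is below 1).
Deviating from 32 to 0 saves 32 dollars but forfeits the deviator's share of the drop in the habitat fund: 5.3/6 × 32 = 28.27.
So the deviation gain is 32 − 28.27 = 3.73, and the fine must be at least 3.73 dollars to wipe it out.

3.73 dollars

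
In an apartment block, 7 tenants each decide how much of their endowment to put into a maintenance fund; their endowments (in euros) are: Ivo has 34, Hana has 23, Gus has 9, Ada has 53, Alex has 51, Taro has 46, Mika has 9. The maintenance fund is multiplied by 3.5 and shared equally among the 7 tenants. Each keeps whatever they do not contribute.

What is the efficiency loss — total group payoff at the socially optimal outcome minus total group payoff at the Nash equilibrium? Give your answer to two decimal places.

The private return per contributed unit is 3.5/7 = 0.5000 < 1 for every player regardless of endowment, so the Nash equilibrium is zero contribution and the group total is Σ E_j = 34 + 23 + 9 + 53 + 51 + 46 + 9 = 225.
Each contributed unit returns 3.500 to the group, so the social optimum is full contribution by everyone: group total = 3.500 × 225 = 787.50.
Efficiency loss = (3.500 − 1) × 225 = 562.50.

562.50 euros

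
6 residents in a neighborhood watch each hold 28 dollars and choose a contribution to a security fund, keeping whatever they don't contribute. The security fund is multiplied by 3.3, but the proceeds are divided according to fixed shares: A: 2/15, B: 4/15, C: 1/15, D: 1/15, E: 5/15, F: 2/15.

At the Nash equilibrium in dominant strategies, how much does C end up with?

Each unit j contributes comes back to j as 3.3 × (j's share), so j prefers to contribute only if that share exceeds 1/3.3 = 0.3030; otherwise keeping the unit dominates.
Only E (5/15) clears that bar, contributing 28; the remaining 5 contribute 0. Total contributed: 28.
C keeps 28 and receives 3.3 × 28 × 1/15 = 6.16 from the security fund, for a payoff of 34.16.

34.16 dollars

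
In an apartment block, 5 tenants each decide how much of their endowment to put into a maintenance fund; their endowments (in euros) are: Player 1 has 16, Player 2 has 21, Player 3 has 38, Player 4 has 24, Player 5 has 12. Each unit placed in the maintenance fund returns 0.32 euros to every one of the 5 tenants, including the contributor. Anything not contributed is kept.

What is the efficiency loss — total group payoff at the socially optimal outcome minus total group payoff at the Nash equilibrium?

66.60 euros

The private return per contributed unit is 0.32 < 1 for everyone, so the Nash equilibrium is zero contribution and the group total is Σ E_j = 16 + 21 + 38 + 24 + 12 = 111.
Each contributed unit returns 1.600 to the group, so the social optimum is full contribution by everyone: group total = 1.600 × 111 = 177.60.
Efficiency loss = (1.600 − 1) × 111 = 66.60.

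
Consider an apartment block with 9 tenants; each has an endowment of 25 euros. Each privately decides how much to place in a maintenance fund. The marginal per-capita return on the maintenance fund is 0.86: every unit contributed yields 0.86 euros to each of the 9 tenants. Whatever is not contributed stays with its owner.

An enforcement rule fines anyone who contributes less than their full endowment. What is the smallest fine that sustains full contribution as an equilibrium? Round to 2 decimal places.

Given the others contribute fully, the best deviation is to contribute 0 (any partial contribution still incurs the fine and gives up units whose private return 0.86 is below 1).
Deviating from 25 to 0 saves 25 euros but forfeits the deviator's share of the drop in the maintenance fund: 0.86 × 25 = 21.50.
So the deviation gain is 25 − 21.50 = 3.50, and the fine must be at least 3.50 euros to wipe it out.

3.50 euros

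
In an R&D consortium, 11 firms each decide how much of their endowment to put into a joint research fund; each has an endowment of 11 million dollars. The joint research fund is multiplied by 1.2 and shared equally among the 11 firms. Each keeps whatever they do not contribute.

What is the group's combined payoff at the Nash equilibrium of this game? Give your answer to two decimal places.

121.00 million dollars

Each contributed unit returns 1.2/11 = 0.1091 to its contributor — below 1 — so contributing 0 is dominant for every player. At the Nash equilibrium everyone keeps their 11, and the group total is 11 × 11 = 121.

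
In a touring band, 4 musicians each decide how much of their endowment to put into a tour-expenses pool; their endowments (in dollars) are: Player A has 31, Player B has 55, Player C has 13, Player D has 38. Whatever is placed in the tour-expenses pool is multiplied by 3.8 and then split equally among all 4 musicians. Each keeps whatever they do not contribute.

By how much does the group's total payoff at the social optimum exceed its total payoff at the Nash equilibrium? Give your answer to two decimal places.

383.60 dollars

The private return per contributed unit is 3.8/4 = 0.9500 < 1 for every player regardless of endowment, so the Nash equilibrium is zero contribution and the group total is Σ E_j = 31 + 55 + 13 + 38 = 137.
Each contributed unit returns 3.800 to the group, so the social optimum is full contribution by everyone: group total = 3.800 × 137 = 520.60.
Efficiency loss = (3.800 − 1) × 137 = 383.60.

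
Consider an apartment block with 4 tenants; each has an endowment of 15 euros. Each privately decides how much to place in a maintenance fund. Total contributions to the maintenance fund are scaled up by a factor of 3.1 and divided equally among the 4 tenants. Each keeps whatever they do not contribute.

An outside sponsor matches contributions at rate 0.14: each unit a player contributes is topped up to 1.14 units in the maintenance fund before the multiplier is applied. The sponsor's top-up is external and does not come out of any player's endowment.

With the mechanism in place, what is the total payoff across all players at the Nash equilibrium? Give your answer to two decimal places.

Even with the mechanism, each unit contributed returns only 3.1 × 1.14 / 4 = 0.8835 per unit of net cost, so contributing nothing is still dominant.
Everyone keeps their endowment and the group total is 4 × 15 = 60.

60.00 euros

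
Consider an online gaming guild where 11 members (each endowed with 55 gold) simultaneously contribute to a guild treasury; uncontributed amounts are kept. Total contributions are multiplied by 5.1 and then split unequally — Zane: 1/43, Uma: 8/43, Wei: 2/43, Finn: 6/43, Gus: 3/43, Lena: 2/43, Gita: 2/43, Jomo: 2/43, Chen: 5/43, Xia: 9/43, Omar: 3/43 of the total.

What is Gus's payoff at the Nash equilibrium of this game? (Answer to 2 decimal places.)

74.57 gold

A player with share s gets back 5.1·s per unit contributed, so full contribution is dominant for anyone with s > 1/5.1 = 0.1961 and zero contribution is dominant for anyone below.
Xia alone (share 9/43) is above the threshold, contributing 55; the remaining 10 contribute 0. Total contributed: 55.
Gus keeps 55 and receives 5.1 × 55 × 3/43 = 19.57 from the guild treasury, for a payoff of 74.57.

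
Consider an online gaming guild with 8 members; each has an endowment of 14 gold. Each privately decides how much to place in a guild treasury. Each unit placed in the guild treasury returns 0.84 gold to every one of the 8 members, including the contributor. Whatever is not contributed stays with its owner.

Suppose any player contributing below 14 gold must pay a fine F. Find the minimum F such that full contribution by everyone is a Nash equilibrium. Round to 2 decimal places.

2.24 gold

Given the others contribute fully, the best deviation is to contribute 0 (any partial contribution still incurs the fine and gives up units whose private return 0.84 is below 1).
Deviating from 14 to 0 saves 14 gold but forfeits the deviator's share of the drop in the guild treasury: 0.84 × 14 = 11.76.
So the deviation gain is 14 − 11.76 = 2.24, and the fine must be at least 2.24 gold to wipe it out.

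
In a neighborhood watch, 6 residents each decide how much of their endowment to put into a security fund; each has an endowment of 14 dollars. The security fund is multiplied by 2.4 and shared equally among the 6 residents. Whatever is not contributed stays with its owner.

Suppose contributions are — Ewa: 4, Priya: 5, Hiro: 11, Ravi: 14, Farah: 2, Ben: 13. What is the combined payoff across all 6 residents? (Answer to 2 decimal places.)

Total contributed: 4 + 5 + 11 + 14 + 2 + 13 = 49; total kept: 6 × 14 − 49 = 35.
The security fund pays out 2.4 × 49 = 117.60 in aggregate.
Group total = 35 + 117.60 = 152.60.

152.60 dollars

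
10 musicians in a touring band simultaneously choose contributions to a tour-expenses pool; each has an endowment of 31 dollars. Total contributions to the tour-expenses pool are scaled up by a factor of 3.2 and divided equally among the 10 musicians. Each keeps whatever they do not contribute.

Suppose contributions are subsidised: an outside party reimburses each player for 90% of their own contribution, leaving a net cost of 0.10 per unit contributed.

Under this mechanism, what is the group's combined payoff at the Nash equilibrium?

Under the mechanism each unit contributed yields (3.2/10) / 0.10 = 3.2000 back to its contributor per unit of net cost, which exceeds 1, making full contribution the dominant choice for everyone.
So the Nash equilibrium is full contribution by all 10; the group earns 10 × (31 × 0.90 + 3.2 × 31) = 1271.00.

1271.00 dollars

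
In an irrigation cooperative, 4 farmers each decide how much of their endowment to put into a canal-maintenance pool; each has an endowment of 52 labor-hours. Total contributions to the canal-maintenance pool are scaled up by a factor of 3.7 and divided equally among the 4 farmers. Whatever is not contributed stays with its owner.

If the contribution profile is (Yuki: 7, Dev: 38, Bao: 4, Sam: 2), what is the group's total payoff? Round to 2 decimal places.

345.70 labor-hours

Total contributed: 7 + 38 + 4 + 2 = 51; total kept: 4 × 52 − 51 = 157.
The canal-maintenance pool pays out 3.7 × 51 = 188.70 in aggregate.
Group total = 157 + 188.70 = 345.70.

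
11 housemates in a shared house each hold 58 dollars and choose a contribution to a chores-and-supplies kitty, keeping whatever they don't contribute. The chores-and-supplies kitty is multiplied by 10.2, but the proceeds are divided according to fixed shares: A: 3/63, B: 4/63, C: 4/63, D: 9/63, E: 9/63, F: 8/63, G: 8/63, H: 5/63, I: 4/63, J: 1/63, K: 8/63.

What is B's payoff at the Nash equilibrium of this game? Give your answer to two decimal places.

245.81 dollars

For player j, contributing a unit is worthwhile iff 10.2 × (j's share) ≥ 1, i.e. iff j's share is at least 0.0980.
The shares above 0.0980 belong to D, E, F, G and K, contributing 58 each; the remaining 6 contribute 0. Total contributed: 290.
B keeps 58 and receives 10.2 × 290 × 4/63 = 187.81 from the chores-and-supplies kitty, for a payoff of 245.81.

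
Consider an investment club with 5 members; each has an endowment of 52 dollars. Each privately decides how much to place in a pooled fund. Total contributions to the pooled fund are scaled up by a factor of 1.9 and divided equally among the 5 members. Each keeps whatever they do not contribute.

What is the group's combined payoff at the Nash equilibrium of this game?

260.00 dollars

Each contributed unit returns 1.9/5 = 0.3800 to its contributor — below 1 — so contributing 0 is dominant for every player. At the Nash equilibrium everyone keeps their 52, and the group total is 5 × 52 = 260.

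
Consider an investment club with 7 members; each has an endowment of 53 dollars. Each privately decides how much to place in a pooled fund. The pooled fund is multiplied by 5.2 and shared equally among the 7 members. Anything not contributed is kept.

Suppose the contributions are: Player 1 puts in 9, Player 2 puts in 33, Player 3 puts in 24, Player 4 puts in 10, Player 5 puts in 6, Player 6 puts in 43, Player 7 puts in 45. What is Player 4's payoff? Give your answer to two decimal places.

Total contributed: 9 + 33 + 24 + 10 + 6 + 43 + 45 = 170.
Each receives 5.2 × 170 / 7 = 126.29 from the pooled fund.
Player 4 keeps 53 − 10 = 43, so Player 4's payoff is 43 + 126.29 = 169.29.

169.29 dollars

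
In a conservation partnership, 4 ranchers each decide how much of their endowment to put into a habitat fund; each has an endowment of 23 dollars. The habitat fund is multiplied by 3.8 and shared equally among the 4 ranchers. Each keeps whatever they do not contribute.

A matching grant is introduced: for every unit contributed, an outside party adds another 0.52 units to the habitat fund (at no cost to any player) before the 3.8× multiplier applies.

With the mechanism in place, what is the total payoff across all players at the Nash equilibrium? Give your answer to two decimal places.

531.39 dollars

Under the mechanism each unit contributed yields 3.8 × 1.52 / 4 = 1.4440 back to its contributor per unit of net cost, which exceeds 1, making full contribution the dominant choice for everyone.
So the Nash equilibrium is full contribution by all 4; the group earns 3.8 × 1.52 × 92 = 531.39.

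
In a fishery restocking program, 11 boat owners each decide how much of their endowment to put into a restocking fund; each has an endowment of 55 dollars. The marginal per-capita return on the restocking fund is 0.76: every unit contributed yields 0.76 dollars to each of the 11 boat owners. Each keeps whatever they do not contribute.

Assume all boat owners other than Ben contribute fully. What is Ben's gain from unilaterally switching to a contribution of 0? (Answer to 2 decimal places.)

13.20 dollars

Switching from a contribution of 55 to 0 lets Ben keep an extra 55 dollars, but lowers the restocking fund by 55, which costs Ben their own share of that drop: 0.76 × 55 = 41.80.
Net gain = 55 − 41.80 = 13.20. The private return per contributed unit (0.76) is below 1, so free-riding is indeed the best response regardless of what the others do.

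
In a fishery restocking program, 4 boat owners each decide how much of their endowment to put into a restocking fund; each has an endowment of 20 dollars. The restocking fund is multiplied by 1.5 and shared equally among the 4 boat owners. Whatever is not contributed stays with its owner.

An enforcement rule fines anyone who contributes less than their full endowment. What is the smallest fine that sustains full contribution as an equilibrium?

12.50 dollars

Given the others contribute fully, the best deviation is to contribute 0 (any partial contribution still incurs the fine and gives up units whose private return 0.3750 is below 1).
Deviating from 20 to 0 saves 20 dollars but forfeits the deviator's share of the drop in the restocking fund: 1.5/4 × 20 = 7.50.
So the deviation gain is 20 − 7.50 = 12.50, and the fine must be at least 12.50 dollars to wipe it out.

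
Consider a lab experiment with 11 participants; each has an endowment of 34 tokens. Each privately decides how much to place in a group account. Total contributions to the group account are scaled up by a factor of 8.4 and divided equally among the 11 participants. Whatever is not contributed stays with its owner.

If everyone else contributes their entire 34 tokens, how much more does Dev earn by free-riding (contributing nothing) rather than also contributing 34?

8.04 tokens

Switching from a contribution of 34 to 0 lets Dev keep an extra 34 tokens, but lowers the group account by 34, which costs Dev their own share of that drop: 8.4/11 × 34 = 25.96.
Net gain = 34 − 25.96 = 8.04. The private return per contributed unit (0.7636) is below 1, so free-riding is indeed the best response regardless of what the others do.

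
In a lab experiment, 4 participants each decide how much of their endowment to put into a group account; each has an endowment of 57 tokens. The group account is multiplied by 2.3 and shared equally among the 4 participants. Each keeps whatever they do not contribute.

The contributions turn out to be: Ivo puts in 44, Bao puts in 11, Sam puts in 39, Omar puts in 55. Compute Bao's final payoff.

131.68 tokens

Total contributed: 44 + 11 + 39 + 55 = 149.
Each receives 2.3 × 149 / 4 = 85.68 from the group account.
Bao keeps 57 − 11 = 46, so Bao's payoff is 46 + 85.68 = 131.68.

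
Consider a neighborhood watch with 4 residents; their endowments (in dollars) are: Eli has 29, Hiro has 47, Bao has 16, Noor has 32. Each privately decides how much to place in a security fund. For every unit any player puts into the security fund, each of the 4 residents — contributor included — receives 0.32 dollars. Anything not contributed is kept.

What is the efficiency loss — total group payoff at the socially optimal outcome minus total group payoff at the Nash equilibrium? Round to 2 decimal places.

The private return per contributed unit is 0.32 < 1 for everyone, so the Nash equilibrium is zero contribution and the group total is Σ E_j = 29 + 47 + 16 + 32 = 124.
Each contributed unit returns 1.280 to the group, so the social optimum is full contribution by everyone: group total = 1.280 × 124 = 158.72.
Efficiency loss = (1.280 − 1) × 124 = 34.72.

34.72 dollars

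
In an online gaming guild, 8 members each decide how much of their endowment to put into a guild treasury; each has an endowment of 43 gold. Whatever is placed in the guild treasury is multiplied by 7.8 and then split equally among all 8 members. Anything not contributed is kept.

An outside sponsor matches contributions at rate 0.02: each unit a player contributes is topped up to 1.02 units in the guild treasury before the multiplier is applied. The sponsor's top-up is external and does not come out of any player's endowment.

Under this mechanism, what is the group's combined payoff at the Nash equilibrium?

344.00 gold

Even with the mechanism, each unit contributed returns only 7.8 × 1.02 / 8 = 0.9945 per unit of net cost, so contributing nothing is still dominant.
Everyone keeps their endowment and the group total is 8 × 43 = 344.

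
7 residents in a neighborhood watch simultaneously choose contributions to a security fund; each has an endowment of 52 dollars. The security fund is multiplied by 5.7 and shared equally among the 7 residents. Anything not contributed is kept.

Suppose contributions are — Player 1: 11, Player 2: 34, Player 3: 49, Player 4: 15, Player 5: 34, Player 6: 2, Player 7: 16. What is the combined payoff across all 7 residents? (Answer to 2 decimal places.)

Total contributed: 11 + 34 + 49 + 15 + 34 + 2 + 16 = 161; total kept: 7 × 52 − 161 = 203.
The security fund pays out 5.7 × 161 = 917.70 in aggregate.
Group total = 203 + 917.70 = 1120.70.

1120.70 dollars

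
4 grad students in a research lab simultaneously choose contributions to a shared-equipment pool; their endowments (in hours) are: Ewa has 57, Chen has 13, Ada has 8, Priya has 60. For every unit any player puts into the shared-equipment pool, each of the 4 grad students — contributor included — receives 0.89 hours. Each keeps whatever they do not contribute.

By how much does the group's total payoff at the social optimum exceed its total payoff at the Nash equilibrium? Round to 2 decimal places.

353.28 hours

The private return per contributed unit is 0.89 < 1 for everyone, so the Nash equilibrium is zero contribution and the group total is Σ E_j = 57 + 13 + 8 + 60 = 138.
Each contributed unit returns 3.560 to the group, so the social optimum is full contribution by everyone: group total = 3.560 × 138 = 491.28.
Efficiency loss = (3.560 − 1) × 138 = 353.28.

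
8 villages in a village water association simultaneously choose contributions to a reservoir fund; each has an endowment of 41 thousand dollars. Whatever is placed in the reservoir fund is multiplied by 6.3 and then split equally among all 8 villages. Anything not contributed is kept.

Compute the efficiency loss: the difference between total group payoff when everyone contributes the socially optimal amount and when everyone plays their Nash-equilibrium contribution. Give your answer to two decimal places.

1738.40 thousand dollars

Each contributed unit returns 6.3/8 = 0.7875 to its contributor — below 1 — so contributing 0 is dominant for every player. At the Nash equilibrium everyone keeps their 41, and the group total is 8 × 41 = 328.
Each contributed unit returns 6.300 to the group as a whole (0.7875 to each of 8 players), which exceeds 1, so the social optimum is full contribution: group total = 6.300 × 328 = 2066.40.
Efficiency loss = 2066.40 − 328 = 1738.40.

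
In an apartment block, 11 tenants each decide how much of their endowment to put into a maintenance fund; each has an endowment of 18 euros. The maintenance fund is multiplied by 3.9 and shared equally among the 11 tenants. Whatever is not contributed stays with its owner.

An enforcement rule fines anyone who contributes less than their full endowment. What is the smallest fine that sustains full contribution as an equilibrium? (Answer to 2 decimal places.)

11.62 euros

Given the others contribute fully, the best deviation is to contribute 0 (any partial contribution still incurs the fine and gives up units whose private return 0.3545 is below 1).
Deviating from 18 to 0 saves 18 euros but forfeits the deviator's share of the drop in the maintenance fund: 3.9/11 × 18 = 6.38.
So the deviation gain is 18 − 6.38 = 11.62, and the fine must be at least 11.62 euros to wipe it out.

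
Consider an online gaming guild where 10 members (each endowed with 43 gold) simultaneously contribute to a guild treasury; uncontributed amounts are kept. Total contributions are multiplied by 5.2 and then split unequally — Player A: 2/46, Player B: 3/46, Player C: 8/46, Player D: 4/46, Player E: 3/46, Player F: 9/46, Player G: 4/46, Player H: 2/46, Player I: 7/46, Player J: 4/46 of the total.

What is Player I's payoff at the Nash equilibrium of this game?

77.03 gold

Each unit j contributes comes back to j as 5.2 × (j's share), so j prefers to contribute only if that share exceeds 1/5.2 = 0.1923; otherwise keeping the unit dominates.
Player F alone (share 9/46) is above the threshold, contributing 43; the remaining 9 contribute 0. Total contributed: 43.
Player I keeps 43 and receives 5.2 × 43 × 7/46 = 34.03 from the guild treasury, for a payoff of 77.03.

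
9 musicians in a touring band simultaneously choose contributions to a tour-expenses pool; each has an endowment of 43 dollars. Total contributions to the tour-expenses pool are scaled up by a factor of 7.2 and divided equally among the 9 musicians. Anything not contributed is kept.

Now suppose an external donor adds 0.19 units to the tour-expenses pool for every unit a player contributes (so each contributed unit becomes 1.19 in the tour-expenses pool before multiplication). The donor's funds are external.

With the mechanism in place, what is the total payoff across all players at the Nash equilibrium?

The effective private return is 7.2 × 1.19 / 9 = 0.9520, which is still under 1, so the mechanism doesn't change anyone's dominant strategy: zero contribution.
Everyone keeps their endowment and the group total is 9 × 43 = 387.

387.00 dollars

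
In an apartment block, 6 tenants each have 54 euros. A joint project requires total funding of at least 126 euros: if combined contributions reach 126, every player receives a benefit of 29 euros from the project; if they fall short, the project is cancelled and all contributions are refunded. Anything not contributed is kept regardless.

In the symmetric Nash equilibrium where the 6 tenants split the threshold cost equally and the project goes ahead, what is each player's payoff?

62 euros

Equal share of the threshold: 126/6 = 21.
At this profile no one gains by cutting their contribution: any cut drops the total below 126, the project is cancelled, contributions are refunded, and the deviator ends with 54, which is less than 54 − 21 + 29 = 62. Contributing more than 21 just wastes the excess. So contributing exactly 21 is a best response.
Each player's payoff: 54 − 21 + 29 = 62.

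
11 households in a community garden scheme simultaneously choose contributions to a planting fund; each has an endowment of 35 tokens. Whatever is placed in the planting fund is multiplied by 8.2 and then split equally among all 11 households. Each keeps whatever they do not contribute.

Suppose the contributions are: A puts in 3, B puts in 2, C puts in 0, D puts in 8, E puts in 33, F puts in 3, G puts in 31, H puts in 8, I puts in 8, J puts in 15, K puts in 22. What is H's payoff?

126.15 tokens

Total contributed: 3 + 2 + 0 + 8 + 33 + 3 + 31 + 8 + 8 + 15 + 22 = 133.
Each receives 8.2 × 133 / 11 = 99.15 from the planting fund.
H keeps 35 − 8 = 27, so H's payoff is 27 + 99.15 = 126.15.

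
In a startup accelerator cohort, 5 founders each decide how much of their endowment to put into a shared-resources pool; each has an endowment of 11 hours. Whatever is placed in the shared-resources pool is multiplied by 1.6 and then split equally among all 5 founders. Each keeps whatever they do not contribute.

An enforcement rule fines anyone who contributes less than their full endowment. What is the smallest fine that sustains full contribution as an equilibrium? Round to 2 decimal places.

7.48 hours

Given the others contribute fully, the best deviation is to contribute 0 (any partial contribution still incurs the fine and gives up units whose private return 0.3200 is below 1).
Deviating from 11 to 0 saves 11 hours but forfeits the deviator's share of the drop in the shared-resources pool: 1.6/5 × 11 = 3.52.
So the deviation gain is 11 − 3.52 = 7.48, and the fine must be at least 7.48 hours to wipe it out.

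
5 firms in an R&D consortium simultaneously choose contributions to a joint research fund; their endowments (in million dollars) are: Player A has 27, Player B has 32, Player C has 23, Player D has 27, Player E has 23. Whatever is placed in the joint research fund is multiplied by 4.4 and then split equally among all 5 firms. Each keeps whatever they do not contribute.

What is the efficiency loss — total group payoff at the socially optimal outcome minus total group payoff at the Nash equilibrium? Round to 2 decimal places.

448.80 million dollars

The private return per contributed unit is 4.4/5 = 0.8800 < 1 for every player regardless of endowment, so the Nash equilibrium is zero contribution and the group total is Σ E_j = 27 + 32 + 23 + 27 + 23 = 132.
Each contributed unit returns 4.400 to the group, so the social optimum is full contribution by everyone: group total = 4.400 × 132 = 580.80.
Efficiency loss = (4.400 − 1) × 132 = 448.80.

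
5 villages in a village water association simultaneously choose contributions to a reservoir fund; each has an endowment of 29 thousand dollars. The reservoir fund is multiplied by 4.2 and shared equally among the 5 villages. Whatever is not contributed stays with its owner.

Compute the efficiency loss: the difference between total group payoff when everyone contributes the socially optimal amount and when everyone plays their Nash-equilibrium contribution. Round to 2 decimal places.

Each contributed unit returns 4.2/5 = 0.8400 to its contributor — below 1 — so contributing 0 is dominant for every player. At the Nash equilibrium everyone keeps their 29, and the group total is 5 × 29 = 145.
Each contributed unit returns 4.200 to the group as a whole (0.8400 to each of 5 players), which exceeds 1, so the social optimum is full contribution: group total = 4.200 × 145 = 609.00.
Efficiency loss = 609.00 − 145 = 464.00.

464.00 thousand dollars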